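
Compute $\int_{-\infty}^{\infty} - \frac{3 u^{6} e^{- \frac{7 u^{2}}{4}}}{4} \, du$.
$- \frac{180 \sqrt{7} \sqrt{\pi}}{2401}$

Start from the elementary integral
$$J(a) = \int_{-\infty}^{\infty} - \frac{3 e^{- a u^{2}}}{4} \, du = - \frac{3 \sqrt{\pi}}{4 \sqrt{a}}.$$

Differentiating under the integral sign brings down a factor of $(-u^2)$:
$$\frac{dJ}{da} = \int_{-\infty}^{\infty} \frac{3 u^{2} e^{- a u^{2}}}{4} \, du = \frac{3 \sqrt{\pi}}{8 a^{\frac{3}{2}}}.$$

Repeating $3$ times in total — each differentiation brings down another $(-u^2)$ — gives
$$\frac{d^{3}J}{da^{3}} = \int_{-\infty}^{\infty} \frac{3 u^{6} e^{- a u^{2}}}{4} \, du = \frac{45 \sqrt{\pi}}{32 a^{\frac{7}{2}}},$$
and the integrand here is $(-1)^{3}$ times the target integrand, so $I = (-1)^{3}\,\frac{d^{3}J}{da^{3}} = - \frac{45 \sqrt{\pi}}{32 a^{\frac{7}{2}}}$.

Setting $a = \frac{7}{4}$:
$$I = - \frac{180 \sqrt{7} \sqrt{\pi}}{2401}.$$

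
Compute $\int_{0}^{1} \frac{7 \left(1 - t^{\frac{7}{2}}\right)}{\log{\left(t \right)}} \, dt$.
$- \log{\left(\frac{4782969}{128} \right)}$

Consider the one-parameter family: let $I(a) = \int_{0}^{1} \frac{7 \left(1 - t^{a}\right)}{\log{\left(t \right)}} \, dt$.

Since $\dfrac{\partial}{\partial a}\,t^{a} = t^{a} \ln t$, the $\ln t$ in the denominator cancels and
$$\frac{dI}{da} = \int_{0}^{1} -7 t^{a} \, dt = -7 \left[\frac{t^{a+1}}{a+1}\right]_0^1 = - \frac{7}{a + 1}.$$

Integrating with respect to $a$ gives $I(a) = - 7 \log{\left(a + 1 \right)} + C$.

At $a = 0$ the integrand is identically $0$, so $I(0) = 0$. The closed form gives $0$, hence $C = 0$.

Setting $a = \frac{7}{2}$:
$$I = - \log{\left(\frac{4782969}{128} \right)}.$$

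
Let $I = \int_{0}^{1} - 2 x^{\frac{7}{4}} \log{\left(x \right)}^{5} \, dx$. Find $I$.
$\frac{983040}{1771561}$

Begin with the known integral
$$J(a) = \int_{0}^{1} - 2 x^{a} \, dx = - \frac{2}{a + 1}.$$

Differentiating under the integral sign brings down a factor of $\ln x$:
$$\frac{dJ}{da} = \int_{0}^{1} - 2 x^{a} \log{\left(x \right)} \, dx = \frac{2}{\left(a + 1\right)^{2}}.$$

Repeating $5$ times in total — each differentiation brings down another $\ln x$ — gives
$$\frac{d^{5}J}{da^{5}} = \int_{0}^{1} - 2 x^{a} \log{\left(x \right)}^{5} \, dx = \frac{240}{\left(a + 1\right)^{6}},$$
and the integrand here is exactly the target integrand, so $I = \frac{240}{\left(a + 1\right)^{6}}$.

Setting $a = \frac{7}{4}$:
$$I = \frac{983040}{1771561}.$$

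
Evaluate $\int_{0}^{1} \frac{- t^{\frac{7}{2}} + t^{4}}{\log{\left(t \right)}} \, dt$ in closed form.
$\log{\left(\frac{10}{9} \right)}$

Replace the exponent $4$ by a parameter $a$: let $I(a) = \int_{0}^{1} \frac{- t^{\frac{7}{2}} + t^{a}}{\log{\left(t \right)}} \, dt$.

Since $\dfrac{\partial}{\partial a}\,t^{a} = t^{a} \ln t$, the $\ln t$ in the denominator cancels and
$$\frac{dI}{da} = \int_{0}^{1} t^{a} \, dt = \left[\frac{t^{a+1}}{a+1}\right]_0^1 = \frac{1}{a + 1}.$$

Integrating with respect to $a$ gives $I(a) = \log{\left(\frac{2 a}{9} + \frac{2}{9} \right)} + C$.

At $a = \frac{7}{2}$ the integrand is identically $0$, so $I(\frac{7}{2}) = 0$. The closed form gives $0$, hence $C = 0$.

Setting $a = 4$:
$$I = \log{\left(\frac{10}{9} \right)}.$$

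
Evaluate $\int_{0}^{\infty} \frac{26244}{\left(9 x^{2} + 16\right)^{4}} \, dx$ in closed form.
$\frac{10935 \pi}{131072}$

Start from the standard arctangent integral
$$J(a) = \int_{0}^{\infty} \frac{4}{a^{2} + x^{2}} \, dx = \frac{2 \pi}{a}.$$

Differentiating under the integral sign with respect to $a$,
$$\frac{dJ}{da} = \int_{0}^{\infty} - \frac{8 a}{\left(a^{2} + x^{2}\right)^{2}} \, dx = - \frac{2 \pi}{a^{2}},$$
so $\int_{0}^{\infty} \frac{4}{\left(a^{2} + x^{2}\right)^{2}} \, dx = \frac{\pi}{a^{3}}$.

Repeating — each differentiation of $1/(x^2+a^2)^j$ produces $-2ja/(x^2+a^2)^{j+1}$ — and dividing through by $-2ja$ at each step yields, after $3$ differentiations in total,
$$\int_{0}^{\infty} \frac{4}{\left(a^{2} + x^{2}\right)^{4}} \, dx = \frac{5 \pi}{8 a^{7}}.$$

Setting $a = \frac{4}{3}$:
$$I = \frac{10935 \pi}{131072}.$$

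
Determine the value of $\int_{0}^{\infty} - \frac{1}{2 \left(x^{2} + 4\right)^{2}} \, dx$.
$- \frac{\pi}{64}$

Begin with the known result
$$J(a) = \int_{0}^{\infty} - \frac{1}{2 \left(a^{2} + x^{2}\right)} \, dx = - \frac{\pi}{4 a}.$$

Differentiating under the integral sign with respect to $a$,
$$\frac{dJ}{da} = \int_{0}^{\infty} \frac{a}{\left(a^{2} + x^{2}\right)^{2}} \, dx = \frac{\pi}{4 a^{2}},$$
so $\int_{0}^{\infty} - \frac{1}{2 \left(a^{2} + x^{2}\right)^{2}} \, dx = - \frac{\pi}{8 a^{3}}$.

Setting $a = 2$:
$$I = - \frac{\pi}{64}.$$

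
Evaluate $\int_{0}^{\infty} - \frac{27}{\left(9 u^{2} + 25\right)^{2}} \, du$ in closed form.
$- \frac{9 \pi}{500}$

Start from the standard arctangent integral
$$J(a) = \int_{0}^{\infty} - \frac{1}{3 \left(a^{2} + u^{2}\right)} \, du = - \frac{\pi}{6 a}.$$

Differentiating under the integral sign with respect to $a$,
$$\frac{dJ}{da} = \int_{0}^{\infty} \frac{2 a}{3 \left(a^{2} + u^{2}\right)^{2}} \, du = \frac{\pi}{6 a^{2}},$$
so $\int_{0}^{\infty} - \frac{1}{3 \left(a^{2} + u^{2}\right)^{2}} \, du = - \frac{\pi}{12 a^{3}}$.

Setting $a = \frac{5}{3}$:
$$I = - \frac{9 \pi}{500}.$$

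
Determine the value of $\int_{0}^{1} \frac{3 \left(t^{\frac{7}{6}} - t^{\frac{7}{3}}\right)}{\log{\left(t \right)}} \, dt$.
$\log{\left(\frac{2197}{8000} \right)}$

Replace the exponent $\frac{7}{6}$ by a parameter $a$: let $I(a) = \int_{0}^{1} \frac{3 \left(- t^{\frac{7}{3}} + t^{a}\right)}{\log{\left(t \right)}} \, dt$.

Since $\dfrac{\partial}{\partial a}\,t^{a} = t^{a} \ln t$, the $\ln t$ in the denominator cancels and
$$\frac{dI}{da} = \int_{0}^{1} 3 t^{a} \, dt = 3 \left[\frac{t^{a+1}}{a+1}\right]_0^1 = \frac{3}{a + 1}.$$

Integrating with respect to $a$ gives $I(a) = \log{\left(\frac{27 \left(a + 1\right)^{3}}{1000} \right)} + C$.

At $a = \frac{7}{3}$ the integrand is identically $0$, so $I(\frac{7}{3}) = 0$. The closed form gives $0$, hence $C = 0$.

Setting $a = \frac{7}{6}$:
$$I = \log{\left(\frac{2197}{8000} \right)}.$$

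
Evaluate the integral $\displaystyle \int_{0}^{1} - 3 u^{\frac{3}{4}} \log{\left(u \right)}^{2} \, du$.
$- \frac{384}{343}$

Start from the elementary integral
$$J(a) = \int_{0}^{1} - 3 u^{a} \, du = - \frac{3}{a + 1}.$$

Differentiating under the integral sign brings down a factor of $\ln u$:
$$\frac{dJ}{da} = \int_{0}^{1} - 3 u^{a} \log{\left(u \right)} \, du = \frac{3}{\left(a + 1\right)^{2}}.$$

Repeating twice in total — each differentiation brings down another $\ln u$ — gives
$$\frac{d^{2}J}{da^{2}} = \int_{0}^{1} - 3 u^{a} \log{\left(u \right)}^{2} \, du = - \frac{6}{\left(a + 1\right)^{3}},$$
and the integrand here is exactly the target integrand, so $I = - \frac{6}{\left(a + 1\right)^{3}}$.

Setting $a = \frac{3}{4}$:
$$I = - \frac{384}{343}.$$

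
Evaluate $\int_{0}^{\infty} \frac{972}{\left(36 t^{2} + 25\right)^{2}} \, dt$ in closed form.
$\frac{81 \pi}{250}$

Start from the standard arctangent integral
$$J(a) = \int_{0}^{\infty} \frac{3}{4 \left(a^{2} + t^{2}\right)} \, dt = \frac{3 \pi}{8 a}.$$

Differentiating under the integral sign with respect to $a$,
$$\frac{dJ}{da} = \int_{0}^{\infty} - \frac{3 a}{2 \left(a^{2} + t^{2}\right)^{2}} \, dt = - \frac{3 \pi}{8 a^{2}},$$
so $\int_{0}^{\infty} \frac{3}{4 \left(a^{2} + t^{2}\right)^{2}} \, dt = \frac{3 \pi}{16 a^{3}}$.

Setting $a = \frac{5}{6}$:
$$I = \frac{81 \pi}{250}.$$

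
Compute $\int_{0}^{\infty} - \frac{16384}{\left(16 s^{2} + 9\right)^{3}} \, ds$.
$- \frac{256 \pi}{81}$

Begin with the known result
$$J(a) = \int_{0}^{\infty} - \frac{4}{a^{2} + s^{2}} \, ds = - \frac{2 \pi}{a}.$$

Differentiating under the integral sign with respect to $a$,
$$\frac{dJ}{da} = \int_{0}^{\infty} \frac{8 a}{\left(a^{2} + s^{2}\right)^{2}} \, ds = \frac{2 \pi}{a^{2}},$$
so $\int_{0}^{\infty} - \frac{4}{\left(a^{2} + s^{2}\right)^{2}} \, ds = - \frac{\pi}{a^{3}}$.

Repeating — each differentiation of $1/(s^2+a^2)^j$ produces $-2ja/(s^2+a^2)^{j+1}$ — and dividing through by $-2ja$ at each step yields, after $2$ differentiations in total,
$$\int_{0}^{\infty} - \frac{4}{\left(a^{2} + s^{2}\right)^{3}} \, ds = - \frac{3 \pi}{4 a^{5}}.$$

Setting $a = \frac{3}{4}$:
$$I = - \frac{256 \pi}{81}.$$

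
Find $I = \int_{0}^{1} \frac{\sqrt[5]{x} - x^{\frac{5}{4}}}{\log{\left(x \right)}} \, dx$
$- \log{\left(\frac{15}{8} \right)}$

Replace the exponent $\frac{5}{4}$ by a parameter $a$: let $I(a) = \int_{0}^{1} \frac{\sqrt[5]{x} - x^{a}}{\log{\left(x \right)}} \, dx$.

Since $\dfrac{\partial}{\partial a}\,x^{a} = x^{a} \ln x$, the $\ln x$ in the denominator cancels and
$$\frac{dI}{da} = \int_{0}^{1} -1 x^{a} \, dx = -1 \left[\frac{x^{a+1}}{a+1}\right]_0^1 = - \frac{1}{a + 1}.$$

Integrating with respect to $a$ gives $I(a) = - \log{\left(\frac{5 a}{6} + \frac{5}{6} \right)} + C$.

At $a = \frac{1}{5}$ the integrand is identically $0$, so $I(\frac{1}{5}) = 0$. The closed form gives $0$, hence $C = 0$.

Setting $a = \frac{5}{4}$:
$$I = - \log{\left(\frac{15}{8} \right)}.$$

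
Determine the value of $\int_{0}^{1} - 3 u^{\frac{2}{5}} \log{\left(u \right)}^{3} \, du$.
$\frac{11250}{2401}$

Begin with the known integral
$$J(a) = \int_{0}^{1} - 3 u^{a} \, du = - \frac{3}{a + 1}.$$

Differentiating under the integral sign brings down a factor of $\ln u$:
$$\frac{dJ}{da} = \int_{0}^{1} - 3 u^{a} \log{\left(u \right)} \, du = \frac{3}{\left(a + 1\right)^{2}}.$$

Repeating $3$ times in total — each differentiation brings down another $\ln u$ — gives
$$\frac{d^{3}J}{da^{3}} = \int_{0}^{1} - 3 u^{a} \log{\left(u \right)}^{3} \, du = \frac{18}{\left(a + 1\right)^{4}},$$
and the integrand here is exactly the target integrand, so $I = \frac{18}{\left(a + 1\right)^{4}}$.

Setting $a = \frac{2}{5}$:
$$I = \frac{11250}{2401}.$$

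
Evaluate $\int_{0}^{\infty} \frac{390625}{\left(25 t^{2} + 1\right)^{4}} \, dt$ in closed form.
$\frac{390625 \pi}{32}$

Begin with the known result
$$J(a) = \int_{0}^{\infty} \frac{1}{a^{2} + t^{2}} \, dt = \frac{\pi}{2 a}.$$

Differentiating under the integral sign with respect to $a$,
$$\frac{dJ}{da} = \int_{0}^{\infty} - \frac{2 a}{\left(a^{2} + t^{2}\right)^{2}} \, dt = - \frac{\pi}{2 a^{2}},$$
so $\int_{0}^{\infty} \frac{1}{\left(a^{2} + t^{2}\right)^{2}} \, dt = \frac{\pi}{4 a^{3}}$.

Repeating — each differentiation of $1/(t^2+a^2)^j$ produces $-2ja/(t^2+a^2)^{j+1}$ — and dividing through by $-2ja$ at each step yields, after $3$ differentiations in total,
$$\int_{0}^{\infty} \frac{1}{\left(a^{2} + t^{2}\right)^{4}} \, dt = \frac{5 \pi}{32 a^{7}}.$$

Setting $a = \frac{1}{5}$:
$$I = \frac{390625 \pi}{32}.$$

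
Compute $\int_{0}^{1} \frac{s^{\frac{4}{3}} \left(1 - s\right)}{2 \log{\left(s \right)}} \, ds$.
$- \log{\left(10 \right)} + \frac{\log{\left(70 \right)}}{2}$

Introduce a parameter $a$ in the exponent: let $I(a) = \int_{0}^{1} \frac{- s^{\frac{7}{3}} + s^{a}}{2 \log{\left(s \right)}} \, ds$.

Since $\dfrac{\partial}{\partial a}\,s^{a} = s^{a} \ln s$, the $\ln s$ in the denominator cancels and
$$\frac{dI}{da} = \int_{0}^{1} \frac{1}{2} s^{a} \, ds = \frac{1}{2} \left[\frac{s^{a+1}}{a+1}\right]_0^1 = \frac{1}{2 \left(a + 1\right)}.$$

Integrating with respect to $a$ gives $I(a) = \log{\left(\frac{\sqrt{30} \sqrt{a + 1}}{10} \right)} + C$.

At $a = \frac{7}{3}$ the integrand is identically $0$, so $I(\frac{7}{3}) = 0$. The closed form gives $0$, hence $C = 0$.

Setting $a = \frac{4}{3}$:
$$I = - \log{\left(10 \right)} + \frac{\log{\left(70 \right)}}{2}.$$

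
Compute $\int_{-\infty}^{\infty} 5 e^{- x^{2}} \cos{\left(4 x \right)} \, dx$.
$\frac{5 \sqrt{\pi}}{e^{4}}$

Define $I(b) = \int_{-\infty}^{\infty} 5 e^{- x^{2}} \cos{\left(b x \right)} \, dx$.

Differentiating under the integral sign,
$$I'(b) = \int_{-\infty}^{\infty} - 5 x e^{- x^{2}} \sin{\left(b x \right)} \, dx.$$

Integrate $\int_{-\infty}^{\infty} x \sin(b x)\, e^{- x^{2}}\, dx$ by parts with $u = \sin(b x)$ and $dv = x\, e^{- x^{2}}\, dx$, giving $v = - \frac{e^{- x^{2}}}{2}$. The boundary term vanishes and
$$\int_{-\infty}^{\infty} x \sin(b x)\, e^{- x^{2}}\, dx = \frac{b}{2} \int_{-\infty}^{\infty} \cos(b x)\, e^{- x^{2}}\, dx,$$
so $I'(b) = - \frac{b}{2}\, I(b)$.

This is a separable first-order ODE; solving with the initial condition $I(0) = \int_{-\infty}^{\infty} 5 e^{- x^{2}}\,dx = 5 \sqrt{\pi}$ gives
$$I(b) = 5 \sqrt{\pi} e^{- \frac{b^{2}}{4}}.$$

Setting $b = 4$:
$$I = \frac{5 \sqrt{\pi}}{e^{4}}.$$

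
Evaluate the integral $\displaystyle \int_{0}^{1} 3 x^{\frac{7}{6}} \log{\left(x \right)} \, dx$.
$- \frac{108}{169}$

Consider the simpler parametrised integral
$$J(a) = \int_{0}^{1} 3 x^{a} \, dx = \frac{3}{a + 1}.$$

Differentiating under the integral sign brings down a factor of $\ln x$:
$$\frac{dJ}{da} = \int_{0}^{1} 3 x^{a} \log{\left(x \right)} \, dx = - \frac{3}{\left(a + 1\right)^{2}}.$$

The integral on the left is $I$, so $I = - \frac{3}{\left(a + 1\right)^{2}}$.

Setting $a = \frac{7}{6}$:
$$I = - \frac{108}{169}.$$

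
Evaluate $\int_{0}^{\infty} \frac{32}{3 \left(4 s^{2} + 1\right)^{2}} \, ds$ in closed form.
$\frac{4 \pi}{3}$

Start from the standard arctangent integral
$$J(a) = \int_{0}^{\infty} \frac{2}{3 \left(a^{2} + s^{2}\right)} \, ds = \frac{\pi}{3 a}.$$

Differentiating under the integral sign with respect to $a$,
$$\frac{dJ}{da} = \int_{0}^{\infty} - \frac{4 a}{3 \left(a^{2} + s^{2}\right)^{2}} \, ds = - \frac{\pi}{3 a^{2}},$$
so $\int_{0}^{\infty} \frac{2}{3 \left(a^{2} + s^{2}\right)^{2}} \, ds = \frac{\pi}{6 a^{3}}$.

Setting $a = \frac{1}{2}$:
$$I = \frac{4 \pi}{3}.$$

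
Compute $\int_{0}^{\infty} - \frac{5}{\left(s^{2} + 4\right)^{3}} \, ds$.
$- \frac{15 \pi}{512}$

Start from the standard arctangent integral
$$J(a) = \int_{0}^{\infty} - \frac{5}{a^{2} + s^{2}} \, ds = - \frac{5 \pi}{2 a}.$$

Differentiating under the integral sign with respect to $a$,
$$\frac{dJ}{da} = \int_{0}^{\infty} \frac{10 a}{\left(a^{2} + s^{2}\right)^{2}} \, ds = \frac{5 \pi}{2 a^{2}},$$
so $\int_{0}^{\infty} - \frac{5}{\left(a^{2} + s^{2}\right)^{2}} \, ds = - \frac{5 \pi}{4 a^{3}}$.

Repeating — each differentiation of $1/(s^2+a^2)^j$ produces $-2ja/(s^2+a^2)^{j+1}$ — and dividing through by $-2ja$ at each step yields, after $2$ differentiations in total,
$$\int_{0}^{\infty} - \frac{5}{\left(a^{2} + s^{2}\right)^{3}} \, ds = - \frac{15 \pi}{16 a^{5}}.$$

Setting $a = 2$:
$$I = - \frac{15 \pi}{512}.$$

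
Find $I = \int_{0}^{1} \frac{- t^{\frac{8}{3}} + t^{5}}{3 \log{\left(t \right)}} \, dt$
$- \frac{\log{\left(11 \right)}}{3} + \frac{\log{\left(3 \right)}}{3} + \frac{\log{\left(6 \right)}}{3}$

Consider the one-parameter family: let $I(a) = \int_{0}^{1} \frac{- t^{\frac{8}{3}} + t^{a}}{3 \log{\left(t \right)}} \, dt$.

Since $\dfrac{\partial}{\partial a}\,t^{a} = t^{a} \ln t$, the $\ln t$ in the denominator cancels and
$$\frac{dI}{da} = \int_{0}^{1} \frac{1}{3} t^{a} \, dt = \frac{1}{3} \left[\frac{t^{a+1}}{a+1}\right]_0^1 = \frac{1}{3 \left(a + 1\right)}.$$

Integrating with respect to $a$ gives $I(a) = \frac{\log{\left(a + 1 \right)}}{3} - \frac{\log{\left(11 \right)}}{3} + \frac{\log{\left(3 \right)}}{3} + C$.

At $a = \frac{8}{3}$ the integrand is identically $0$, so $I(\frac{8}{3}) = 0$. The closed form gives $0$, hence $C = 0$.

Setting $a = 5$:
$$I = - \frac{\log{\left(11 \right)}}{3} + \frac{\log{\left(3 \right)}}{3} + \frac{\log{\left(6 \right)}}{3}.$$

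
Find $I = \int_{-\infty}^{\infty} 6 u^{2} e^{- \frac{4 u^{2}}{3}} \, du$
$\frac{9 \sqrt{3} \sqrt{\pi}}{8}$

Consider the simpler parametrised integral
$$J(a) = \int_{-\infty}^{\infty} 6 e^{- a u^{2}} \, du = \frac{6 \sqrt{\pi}}{\sqrt{a}}.$$

Differentiating under the integral sign brings down a factor of $(-u^2)$:
$$\frac{dJ}{da} = \int_{-\infty}^{\infty} - 6 u^{2} e^{- a u^{2}} \, du = - \frac{3 \sqrt{\pi}}{a^{\frac{3}{2}}}.$$

The integral on the left is $-I$, so $I = \frac{3 \sqrt{\pi}}{a^{\frac{3}{2}}}$.

Setting $a = \frac{4}{3}$:
$$I = \frac{9 \sqrt{3} \sqrt{\pi}}{8}.$$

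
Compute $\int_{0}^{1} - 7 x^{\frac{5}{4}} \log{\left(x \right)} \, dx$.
$\frac{112}{81}$

Begin with the known integral
$$J(a) = \int_{0}^{1} - 7 x^{a} \, dx = - \frac{7}{a + 1}.$$

Differentiating under the integral sign brings down a factor of $\ln x$:
$$\frac{dJ}{da} = \int_{0}^{1} - 7 x^{a} \log{\left(x \right)} \, dx = \frac{7}{\left(a + 1\right)^{2}}.$$

The integral on the left is $I$, so $I = \frac{7}{\left(a + 1\right)^{2}}$.

Setting $a = \frac{5}{4}$:
$$I = \frac{112}{81}.$$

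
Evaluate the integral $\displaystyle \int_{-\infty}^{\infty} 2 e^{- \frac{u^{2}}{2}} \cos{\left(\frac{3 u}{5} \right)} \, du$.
$\frac{2 \sqrt{2} \sqrt{\pi}}{e^{\frac{9}{50}}}$

Define $I(b) = \int_{-\infty}^{\infty} 2 e^{- \frac{u^{2}}{2}} \cos{\left(b u \right)} \, du$.

Differentiating under the integral sign,
$$I'(b) = \int_{-\infty}^{\infty} - 2 u e^{- \frac{u^{2}}{2}} \sin{\left(b u \right)} \, du.$$

Integrate $\int_{-\infty}^{\infty} u \sin(b u)\, e^{- \frac{u^{2}}{2}}\, du$ by parts with $w = \sin(b u)$ and $dv = u\, e^{- \frac{u^{2}}{2}}\, du$, giving $v = - e^{- \frac{u^{2}}{2}}$. The boundary term vanishes and
$$\int_{-\infty}^{\infty} u \sin(b u)\, e^{- \frac{u^{2}}{2}}\, du = b \int_{-\infty}^{\infty} \cos(b u)\, e^{- \frac{u^{2}}{2}}\, du,$$
so $I'(b) = - b\, I(b)$.

This is a separable first-order ODE; solving with the initial condition $I(0) = \int_{-\infty}^{\infty} 2 e^{- \frac{u^{2}}{2}}\,du = 2 \sqrt{2} \sqrt{\pi}$ gives
$$I(b) = 2 \sqrt{2} \sqrt{\pi} e^{- \frac{b^{2}}{2}}.$$

Setting $b = \frac{3}{5}$:
$$I = \frac{2 \sqrt{2} \sqrt{\pi}}{e^{\frac{9}{50}}}.$$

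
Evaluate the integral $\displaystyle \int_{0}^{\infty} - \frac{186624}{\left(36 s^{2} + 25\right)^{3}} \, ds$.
$- \frac{5832 \pi}{3125}$

Recall the elementary integral
$$J(a) = \int_{0}^{\infty} - \frac{4}{a^{2} + s^{2}} \, ds = - \frac{2 \pi}{a}.$$

Differentiating under the integral sign with respect to $a$,
$$\frac{dJ}{da} = \int_{0}^{\infty} \frac{8 a}{\left(a^{2} + s^{2}\right)^{2}} \, ds = \frac{2 \pi}{a^{2}},$$
so $\int_{0}^{\infty} - \frac{4}{\left(a^{2} + s^{2}\right)^{2}} \, ds = - \frac{\pi}{a^{3}}$.

Repeating — each differentiation of $1/(s^2+a^2)^j$ produces $-2ja/(s^2+a^2)^{j+1}$ — and dividing through by $-2ja$ at each step yields, after $2$ differentiations in total,
$$\int_{0}^{\infty} - \frac{4}{\left(a^{2} + s^{2}\right)^{3}} \, ds = - \frac{3 \pi}{4 a^{5}}.$$

Setting $a = \frac{5}{6}$:
$$I = - \frac{5832 \pi}{3125}.$$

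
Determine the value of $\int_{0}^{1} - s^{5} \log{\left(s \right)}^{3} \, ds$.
$\frac{1}{216}$

Consider the simpler parametrised integral
$$J(a) = \int_{0}^{1} - s^{a} \, ds = - \frac{1}{a + 1}.$$

Differentiating under the integral sign brings down a factor of $\ln s$:
$$\frac{dJ}{da} = \int_{0}^{1} - s^{a} \log{\left(s \right)} \, ds = \frac{1}{\left(a + 1\right)^{2}}.$$

Repeating $3$ times in total — each differentiation brings down another $\ln s$ — gives
$$\frac{d^{3}J}{da^{3}} = \int_{0}^{1} - s^{a} \log{\left(s \right)}^{3} \, ds = \frac{6}{\left(a + 1\right)^{4}},$$
and the integrand here is exactly the target integrand, so $I = \frac{6}{\left(a + 1\right)^{4}}$.

Setting $a = 5$:
$$I = \frac{1}{216}.$$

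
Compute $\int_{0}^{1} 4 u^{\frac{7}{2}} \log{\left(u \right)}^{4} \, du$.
$\frac{1024}{19683}$

Consider the simpler parametrised integral
$$J(a) = \int_{0}^{1} 4 u^{a} \, du = \frac{4}{a + 1}.$$

Differentiating under the integral sign brings down a factor of $\ln u$:
$$\frac{dJ}{da} = \int_{0}^{1} 4 u^{a} \log{\left(u \right)} \, du = - \frac{4}{\left(a + 1\right)^{2}}.$$

Repeating $4$ times in total — each differentiation brings down another $\ln u$ — gives
$$\frac{d^{4}J}{da^{4}} = \int_{0}^{1} 4 u^{a} \log{\left(u \right)}^{4} \, du = \frac{96}{\left(a + 1\right)^{5}},$$
and the integrand here is exactly the target integrand, so $I = \frac{96}{\left(a + 1\right)^{5}}$.

Setting $a = \frac{7}{2}$:
$$I = \frac{1024}{19683}.$$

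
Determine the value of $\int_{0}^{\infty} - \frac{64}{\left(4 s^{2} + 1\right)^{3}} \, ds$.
$- 6 \pi$

Start from the standard arctangent integral
$$J(a) = \int_{0}^{\infty} - \frac{1}{a^{2} + s^{2}} \, ds = - \frac{\pi}{2 a}.$$

Differentiating under the integral sign with respect to $a$,
$$\frac{dJ}{da} = \int_{0}^{\infty} \frac{2 a}{\left(a^{2} + s^{2}\right)^{2}} \, ds = \frac{\pi}{2 a^{2}},$$
so $\int_{0}^{\infty} - \frac{1}{\left(a^{2} + s^{2}\right)^{2}} \, ds = - \frac{\pi}{4 a^{3}}$.

Repeating — each differentiation of $1/(s^2+a^2)^j$ produces $-2ja/(s^2+a^2)^{j+1}$ — and dividing through by $-2ja$ at each step yields, after $2$ differentiations in total,
$$\int_{0}^{\infty} - \frac{1}{\left(a^{2} + s^{2}\right)^{3}} \, ds = - \frac{3 \pi}{16 a^{5}}.$$

Setting $a = \frac{1}{2}$:
$$I = - 6 \pi.$$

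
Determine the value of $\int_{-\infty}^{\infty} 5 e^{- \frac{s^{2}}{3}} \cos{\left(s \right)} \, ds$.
$\frac{5 \sqrt{3} \sqrt{\pi}}{e^{\frac{3}{4}}}$

Let $b$ denote the cosine frequency and define $I(b) = \int_{-\infty}^{\infty} 5 e^{- \frac{s^{2}}{3}} \cos{\left(b s \right)} \, ds$.

Differentiating under the integral sign,
$$I'(b) = \int_{-\infty}^{\infty} - 5 s e^{- \frac{s^{2}}{3}} \sin{\left(b s \right)} \, ds.$$

Integrate $\int_{-\infty}^{\infty} s \sin(b s)\, e^{- \frac{s^{2}}{3}}\, ds$ by parts with $u = \sin(b s)$ and $dv = s\, e^{- \frac{s^{2}}{3}}\, ds$, giving $v = - \frac{3 e^{- \frac{s^{2}}{3}}}{2}$. The boundary term vanishes and
$$\int_{-\infty}^{\infty} s \sin(b s)\, e^{- \frac{s^{2}}{3}}\, ds = \frac{3 b}{2} \int_{-\infty}^{\infty} \cos(b s)\, e^{- \frac{s^{2}}{3}}\, ds,$$
so $I'(b) = - \frac{3 b}{2}\, I(b)$.

This is a separable first-order ODE; solving with the initial condition $I(0) = \int_{-\infty}^{\infty} 5 e^{- \frac{s^{2}}{3}}\,ds = 5 \sqrt{3} \sqrt{\pi}$ gives
$$I(b) = 5 \sqrt{3} \sqrt{\pi} e^{- \frac{3 b^{2}}{4}}.$$

Setting $b = 1$:
$$I = \frac{5 \sqrt{3} \sqrt{\pi}}{e^{\frac{3}{4}}}.$$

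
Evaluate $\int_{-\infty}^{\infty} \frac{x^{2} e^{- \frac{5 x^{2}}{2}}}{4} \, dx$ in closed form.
$\frac{\sqrt{10} \sqrt{\pi}}{100}$

Start from the elementary integral
$$J(a) = \int_{-\infty}^{\infty} \frac{e^{- a x^{2}}}{4} \, dx = \frac{\sqrt{\pi}}{4 \sqrt{a}}.$$

Differentiating under the integral sign brings down a factor of $(-x^2)$:
$$\frac{dJ}{da} = \int_{-\infty}^{\infty} - \frac{x^{2} e^{- a x^{2}}}{4} \, dx = - \frac{\sqrt{\pi}}{8 a^{\frac{3}{2}}}.$$

The integral on the left is $-I$, so $I = \frac{\sqrt{\pi}}{8 a^{\frac{3}{2}}}$.

Setting $a = \frac{5}{2}$:
$$I = \frac{\sqrt{10} \sqrt{\pi}}{100}.$$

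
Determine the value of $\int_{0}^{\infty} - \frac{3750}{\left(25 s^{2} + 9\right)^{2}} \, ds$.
$- \frac{125 \pi}{18}$

Recall the elementary integral
$$J(a) = \int_{0}^{\infty} - \frac{6}{a^{2} + s^{2}} \, ds = - \frac{3 \pi}{a}.$$

Differentiating under the integral sign with respect to $a$,
$$\frac{dJ}{da} = \int_{0}^{\infty} \frac{12 a}{\left(a^{2} + s^{2}\right)^{2}} \, ds = \frac{3 \pi}{a^{2}},$$
so $\int_{0}^{\infty} - \frac{6}{\left(a^{2} + s^{2}\right)^{2}} \, ds = - \frac{3 \pi}{2 a^{3}}$.

Setting $a = \frac{3}{5}$:
$$I = - \frac{125 \pi}{18}.$$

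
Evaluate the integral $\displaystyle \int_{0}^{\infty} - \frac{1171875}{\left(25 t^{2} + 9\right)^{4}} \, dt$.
$- \frac{390625 \pi}{23328}$

Recall the elementary integral
$$J(a) = \int_{0}^{\infty} - \frac{3}{a^{2} + t^{2}} \, dt = - \frac{3 \pi}{2 a}.$$

Differentiating under the integral sign with respect to $a$,
$$\frac{dJ}{da} = \int_{0}^{\infty} \frac{6 a}{\left(a^{2} + t^{2}\right)^{2}} \, dt = \frac{3 \pi}{2 a^{2}},$$
so $\int_{0}^{\infty} - \frac{3}{\left(a^{2} + t^{2}\right)^{2}} \, dt = - \frac{3 \pi}{4 a^{3}}$.

Repeating — each differentiation of $1/(t^2+a^2)^j$ produces $-2ja/(t^2+a^2)^{j+1}$ — and dividing through by $-2ja$ at each step yields, after $3$ differentiations in total,
$$\int_{0}^{\infty} - \frac{3}{\left(a^{2} + t^{2}\right)^{4}} \, dt = - \frac{15 \pi}{32 a^{7}}.$$

Setting $a = \frac{3}{5}$:
$$I = - \frac{390625 \pi}{23328}.$$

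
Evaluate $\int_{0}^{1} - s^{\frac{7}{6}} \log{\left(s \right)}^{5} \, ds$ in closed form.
$\frac{5598720}{4826809}$

Begin with the known integral
$$J(a) = \int_{0}^{1} - s^{a} \, ds = - \frac{1}{a + 1}.$$

Differentiating under the integral sign brings down a factor of $\ln s$:
$$\frac{dJ}{da} = \int_{0}^{1} - s^{a} \log{\left(s \right)} \, ds = \frac{1}{\left(a + 1\right)^{2}}.$$

Repeating $5$ times in total — each differentiation brings down another $\ln s$ — gives
$$\frac{d^{5}J}{da^{5}} = \int_{0}^{1} - s^{a} \log{\left(s \right)}^{5} \, ds = \frac{120}{\left(a + 1\right)^{6}},$$
and the integrand here is exactly the target integrand, so $I = \frac{120}{\left(a + 1\right)^{6}}$.

Setting $a = \frac{7}{6}$:
$$I = \frac{5598720}{4826809}.$$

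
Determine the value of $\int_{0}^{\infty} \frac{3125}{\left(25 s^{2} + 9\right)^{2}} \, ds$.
$\frac{625 \pi}{108}$

Begin with the known result
$$J(a) = \int_{0}^{\infty} \frac{5}{a^{2} + s^{2}} \, ds = \frac{5 \pi}{2 a}.$$

Differentiating under the integral sign with respect to $a$,
$$\frac{dJ}{da} = \int_{0}^{\infty} - \frac{10 a}{\left(a^{2} + s^{2}\right)^{2}} \, ds = - \frac{5 \pi}{2 a^{2}},$$
so $\int_{0}^{\infty} \frac{5}{\left(a^{2} + s^{2}\right)^{2}} \, ds = \frac{5 \pi}{4 a^{3}}$.

Setting $a = \frac{3}{5}$:
$$I = \frac{625 \pi}{108}.$$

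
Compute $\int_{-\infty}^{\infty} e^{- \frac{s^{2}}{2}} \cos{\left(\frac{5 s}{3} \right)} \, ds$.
$\frac{\sqrt{2} \sqrt{\pi}}{e^{\frac{25}{18}}}$

Treat the cosine frequency as a parameter and define $I(b) = \int_{-\infty}^{\infty} e^{- \frac{s^{2}}{2}} \cos{\left(b s \right)} \, ds$.

Differentiating under the integral sign,
$$I'(b) = \int_{-\infty}^{\infty} - s e^{- \frac{s^{2}}{2}} \sin{\left(b s \right)} \, ds.$$

Integrate $\int_{-\infty}^{\infty} s \sin(b s)\, e^{- \frac{s^{2}}{2}}\, ds$ by parts with $u = \sin(b s)$ and $dv = s\, e^{- \frac{s^{2}}{2}}\, ds$, giving $v = - e^{- \frac{s^{2}}{2}}$. The boundary term vanishes and
$$\int_{-\infty}^{\infty} s \sin(b s)\, e^{- \frac{s^{2}}{2}}\, ds = b \int_{-\infty}^{\infty} \cos(b s)\, e^{- \frac{s^{2}}{2}}\, ds,$$
so $I'(b) = - b\, I(b)$.

This is a separable first-order ODE; solving with the initial condition $I(0) = \int_{-\infty}^{\infty} e^{- \frac{s^{2}}{2}}\,ds = \sqrt{2} \sqrt{\pi}$ gives
$$I(b) = \sqrt{2} \sqrt{\pi} e^{- \frac{b^{2}}{2}}.$$

Setting $b = \frac{5}{3}$:
$$I = \frac{\sqrt{2} \sqrt{\pi}}{e^{\frac{25}{18}}}.$$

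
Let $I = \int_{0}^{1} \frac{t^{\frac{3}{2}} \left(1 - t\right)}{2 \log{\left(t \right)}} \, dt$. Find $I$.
$- \log{\left(7 \right)} + \frac{\log{\left(35 \right)}}{2}$

Introduce a parameter $a$ in the exponent: let $I(a) = \int_{0}^{1} \frac{- t^{\frac{5}{2}} + t^{a}}{2 \log{\left(t \right)}} \, dt$.

Since $\dfrac{\partial}{\partial a}\,t^{a} = t^{a} \ln t$, the $\ln t$ in the denominator cancels and
$$\frac{dI}{da} = \int_{0}^{1} \frac{1}{2} t^{a} \, dt = \frac{1}{2} \left[\frac{t^{a+1}}{a+1}\right]_0^1 = \frac{1}{2 \left(a + 1\right)}.$$

Integrating with respect to $a$ gives $I(a) = \log{\left(\frac{\sqrt{14} \sqrt{a + 1}}{7} \right)} + C$.

At $a = \frac{5}{2}$ the integrand is identically $0$, so $I(\frac{5}{2}) = 0$. The closed form gives $0$, hence $C = 0$.

Setting $a = \frac{3}{2}$:
$$I = - \log{\left(7 \right)} + \frac{\log{\left(35 \right)}}{2}.$$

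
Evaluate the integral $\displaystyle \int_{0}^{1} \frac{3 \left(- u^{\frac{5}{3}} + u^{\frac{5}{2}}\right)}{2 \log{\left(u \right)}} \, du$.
$- 6 \log{\left(2 \right)} + \frac{3 \log{\left(21 \right)}}{2}$

Introduce a parameter $a$ in the exponent: let $I(a) = \int_{0}^{1} \frac{3 \left(u^{\frac{5}{2}} - u^{a}\right)}{2 \log{\left(u \right)}} \, du$.

Since $\dfrac{\partial}{\partial a}\,u^{a} = u^{a} \ln u$, the $\ln u$ in the denominator cancels and
$$\frac{dI}{da} = \int_{0}^{1} - \frac{3}{2} u^{a} \, du = - \frac{3}{2} \left[\frac{u^{a+1}}{a+1}\right]_0^1 = - \frac{3}{2 a + 2}.$$

Integrating with respect to $a$ gives $I(a) = - \log{\left(\frac{2 \sqrt{14} \left(a + 1\right)^{\frac{3}{2}}}{49} \right)} + C$.

At $a = \frac{5}{2}$ the integrand is identically $0$, so $I(\frac{5}{2}) = 0$. The closed form gives $0$, hence $C = 0$.

Setting $a = \frac{5}{3}$:
$$I = - 6 \log{\left(2 \right)} + \frac{3 \log{\left(21 \right)}}{2}.$$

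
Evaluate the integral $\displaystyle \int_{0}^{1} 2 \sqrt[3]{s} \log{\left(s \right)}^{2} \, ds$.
$\frac{27}{16}$

Consider the simpler parametrised integral
$$J(a) = \int_{0}^{1} 2 s^{a} \, ds = \frac{2}{a + 1}.$$

Differentiating under the integral sign brings down a factor of $\ln s$:
$$\frac{dJ}{da} = \int_{0}^{1} 2 s^{a} \log{\left(s \right)} \, ds = - \frac{2}{\left(a + 1\right)^{2}}.$$

Repeating twice in total — each differentiation brings down another $\ln s$ — gives
$$\frac{d^{2}J}{da^{2}} = \int_{0}^{1} 2 s^{a} \log{\left(s \right)}^{2} \, ds = \frac{4}{\left(a + 1\right)^{3}},$$
and the integrand here is exactly the target integrand, so $I = \frac{4}{\left(a + 1\right)^{3}}$.

Setting $a = \frac{1}{3}$:
$$I = \frac{27}{16}.$$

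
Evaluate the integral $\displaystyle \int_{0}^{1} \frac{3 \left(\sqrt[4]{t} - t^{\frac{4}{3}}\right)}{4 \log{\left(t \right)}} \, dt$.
$\log{\left(\frac{15^{\frac{3}{4}} \sqrt{2} \sqrt[4]{7}}{28} \right)}$

Replace the exponent $\frac{4}{3}$ by a parameter $a$: let $I(a) = \int_{0}^{1} \frac{3 \left(\sqrt[4]{t} - t^{a}\right)}{4 \log{\left(t \right)}} \, dt$.

Since $\dfrac{\partial}{\partial a}\,t^{a} = t^{a} \ln t$, the $\ln t$ in the denominator cancels and
$$\frac{dI}{da} = \int_{0}^{1} - \frac{3}{4} t^{a} \, dt = - \frac{3}{4} \left[\frac{t^{a+1}}{a+1}\right]_0^1 = - \frac{3}{4 a + 4}.$$

Integrating with respect to $a$ gives $I(a) = - \frac{3 \log{\left(a + 1 \right)}}{4} - \frac{3 \log{\left(2 \right)}}{2} + \frac{3 \log{\left(5 \right)}}{4} + C$.

At $a = \frac{1}{4}$ the integrand is identically $0$, so $I(\frac{1}{4}) = 0$. The closed form gives $0$, hence $C = 0$.

Setting $a = \frac{4}{3}$:
$$I = \log{\left(\frac{15^{\frac{3}{4}} \sqrt{2} \sqrt[4]{7}}{28} \right)}.$$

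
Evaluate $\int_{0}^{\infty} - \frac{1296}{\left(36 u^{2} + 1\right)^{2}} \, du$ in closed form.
$- 54 \pi$

Begin with the known result
$$J(a) = \int_{0}^{\infty} - \frac{1}{a^{2} + u^{2}} \, du = - \frac{\pi}{2 a}.$$

Differentiating under the integral sign with respect to $a$,
$$\frac{dJ}{da} = \int_{0}^{\infty} \frac{2 a}{\left(a^{2} + u^{2}\right)^{2}} \, du = \frac{\pi}{2 a^{2}},$$
so $\int_{0}^{\infty} - \frac{1}{\left(a^{2} + u^{2}\right)^{2}} \, du = - \frac{\pi}{4 a^{3}}$.

Setting $a = \frac{1}{6}$:
$$I = - 54 \pi.$$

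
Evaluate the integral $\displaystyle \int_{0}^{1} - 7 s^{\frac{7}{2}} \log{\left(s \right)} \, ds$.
$\frac{28}{81}$

Consider the simpler parametrised integral
$$J(a) = \int_{0}^{1} - 7 s^{a} \, ds = - \frac{7}{a + 1}.$$

Differentiating under the integral sign brings down a factor of $\ln s$:
$$\frac{dJ}{da} = \int_{0}^{1} - 7 s^{a} \log{\left(s \right)} \, ds = \frac{7}{\left(a + 1\right)^{2}}.$$

The integral on the left is $I$, so $I = \frac{7}{\left(a + 1\right)^{2}}$.

Setting $a = \frac{7}{2}$:
$$I = \frac{28}{81}.$$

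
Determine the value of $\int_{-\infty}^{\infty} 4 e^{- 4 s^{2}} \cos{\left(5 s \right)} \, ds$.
$\frac{2 \sqrt{\pi}}{e^{\frac{25}{16}}}$

Treat the cosine frequency as a parameter and define $I(b) = \int_{-\infty}^{\infty} 4 e^{- 4 s^{2}} \cos{\left(b s \right)} \, ds$.

Differentiating under the integral sign,
$$I'(b) = \int_{-\infty}^{\infty} - 4 s e^{- 4 s^{2}} \sin{\left(b s \right)} \, ds.$$

Integrate $\int_{-\infty}^{\infty} s \sin(b s)\, e^{- 4 s^{2}}\, ds$ by parts with $u = \sin(b s)$ and $dv = s\, e^{- 4 s^{2}}\, ds$, giving $v = - \frac{e^{- 4 s^{2}}}{8}$. The boundary term vanishes and
$$\int_{-\infty}^{\infty} s \sin(b s)\, e^{- 4 s^{2}}\, ds = \frac{b}{8} \int_{-\infty}^{\infty} \cos(b s)\, e^{- 4 s^{2}}\, ds,$$
so $I'(b) = - \frac{b}{8}\, I(b)$.

This is a separable first-order ODE; solving with the initial condition $I(0) = \int_{-\infty}^{\infty} 4 e^{- 4 s^{2}}\,ds = 2 \sqrt{\pi}$ gives
$$I(b) = 2 \sqrt{\pi} e^{- \frac{b^{2}}{16}}.$$

Setting $b = 5$:
$$I = \frac{2 \sqrt{\pi}}{e^{\frac{25}{16}}}.$$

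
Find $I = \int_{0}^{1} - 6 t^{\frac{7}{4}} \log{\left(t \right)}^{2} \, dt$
$- \frac{768}{1331}$

Start from the elementary integral
$$J(a) = \int_{0}^{1} - 6 t^{a} \, dt = - \frac{6}{a + 1}.$$

Differentiating under the integral sign brings down a factor of $\ln t$:
$$\frac{dJ}{da} = \int_{0}^{1} - 6 t^{a} \log{\left(t \right)} \, dt = \frac{6}{\left(a + 1\right)^{2}}.$$

Repeating twice in total — each differentiation brings down another $\ln t$ — gives
$$\frac{d^{2}J}{da^{2}} = \int_{0}^{1} - 6 t^{a} \log{\left(t \right)}^{2} \, dt = - \frac{12}{\left(a + 1\right)^{3}},$$
and the integrand here is exactly the target integrand, so $I = - \frac{12}{\left(a + 1\right)^{3}}$.

Setting $a = \frac{7}{4}$:
$$I = - \frac{768}{1331}.$$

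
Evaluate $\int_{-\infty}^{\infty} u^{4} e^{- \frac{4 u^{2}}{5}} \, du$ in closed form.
$\frac{75 \sqrt{5} \sqrt{\pi}}{128}$

Begin with the known integral
$$J(a) = \int_{-\infty}^{\infty} e^{- a u^{2}} \, du = \frac{\sqrt{\pi}}{\sqrt{a}}.$$

Differentiating under the integral sign brings down a factor of $(-u^2)$:
$$\frac{dJ}{da} = \int_{-\infty}^{\infty} - u^{2} e^{- a u^{2}} \, du = - \frac{\sqrt{\pi}}{2 a^{\frac{3}{2}}}.$$

Repeating twice in total — each differentiation brings down another $(-u^2)$ — gives
$$\frac{d^{2}J}{da^{2}} = \int_{-\infty}^{\infty} u^{4} e^{- a u^{2}} \, du = \frac{3 \sqrt{\pi}}{4 a^{\frac{5}{2}}},$$
and the integrand here is exactly the target integrand, so $I = \frac{3 \sqrt{\pi}}{4 a^{\frac{5}{2}}}$.

Setting $a = \frac{4}{5}$:
$$I = \frac{75 \sqrt{5} \sqrt{\pi}}{128}.$$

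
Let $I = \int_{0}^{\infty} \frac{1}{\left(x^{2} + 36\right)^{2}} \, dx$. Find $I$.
$\frac{\pi}{864}$

Start from the standard arctangent integral
$$J(a) = \int_{0}^{\infty} \frac{1}{a^{2} + x^{2}} \, dx = \frac{\pi}{2 a}.$$

Differentiating under the integral sign with respect to $a$,
$$\frac{dJ}{da} = \int_{0}^{\infty} - \frac{2 a}{\left(a^{2} + x^{2}\right)^{2}} \, dx = - \frac{\pi}{2 a^{2}},$$
so $\int_{0}^{\infty} \frac{1}{\left(a^{2} + x^{2}\right)^{2}} \, dx = \frac{\pi}{4 a^{3}}$.

Setting $a = 6$:
$$I = \frac{\pi}{864}.$$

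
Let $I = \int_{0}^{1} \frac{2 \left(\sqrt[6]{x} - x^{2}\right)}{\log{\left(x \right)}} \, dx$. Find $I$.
$- \log{\left(\frac{324}{49} \right)}$

Replace the exponent $2$ by a parameter $a$: let $I(a) = \int_{0}^{1} \frac{2 \left(\sqrt[6]{x} - x^{a}\right)}{\log{\left(x \right)}} \, dx$.

Since $\dfrac{\partial}{\partial a}\,x^{a} = x^{a} \ln x$, the $\ln x$ in the denominator cancels and
$$\frac{dI}{da} = \int_{0}^{1} -2 x^{a} \, dx = -2 \left[\frac{x^{a+1}}{a+1}\right]_0^1 = - \frac{2}{a + 1}.$$

Integrating with respect to $a$ gives $I(a) = - \log{\left(\frac{36 \left(a + 1\right)^{2}}{49} \right)} + C$.

At $a = \frac{1}{6}$ the integrand is identically $0$, so $I(\frac{1}{6}) = 0$. The closed form gives $0$, hence $C = 0$.

Setting $a = 2$:
$$I = - \log{\left(\frac{324}{49} \right)}.$$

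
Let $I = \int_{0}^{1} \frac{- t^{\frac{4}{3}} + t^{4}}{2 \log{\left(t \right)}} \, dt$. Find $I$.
$\log{\left(\frac{\sqrt{105}}{7} \right)}$

Replace the exponent $\frac{4}{3}$ by a parameter $a$: let $I(a) = \int_{0}^{1} \frac{t^{4} - t^{a}}{2 \log{\left(t \right)}} \, dt$.

Since $\dfrac{\partial}{\partial a}\,t^{a} = t^{a} \ln t$, the $\ln t$ in the denominator cancels and
$$\frac{dI}{da} = \int_{0}^{1} - \frac{1}{2} t^{a} \, dt = - \frac{1}{2} \left[\frac{t^{a+1}}{a+1}\right]_0^1 = - \frac{1}{2 a + 2}.$$

Integrating with respect to $a$ gives $I(a) = - \frac{\log{\left(a + 1 \right)}}{2} + \frac{\log{\left(5 \right)}}{2} + C$.

At $a = 4$ the integrand is identically $0$, so $I(4) = 0$. The closed form gives $0$, hence $C = 0$.

Setting $a = \frac{4}{3}$:
$$I = \log{\left(\frac{\sqrt{105}}{7} \right)}.$$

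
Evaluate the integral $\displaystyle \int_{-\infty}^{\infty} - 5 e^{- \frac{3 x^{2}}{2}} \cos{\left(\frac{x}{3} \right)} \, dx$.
$- \frac{5 \sqrt{6} \sqrt{\pi}}{3 e^{\frac{1}{54}}}$

Define $I(b) = \int_{-\infty}^{\infty} - 5 e^{- \frac{3 x^{2}}{2}} \cos{\left(b x \right)} \, dx$.

Differentiating under the integral sign,
$$I'(b) = \int_{-\infty}^{\infty} 5 x e^{- \frac{3 x^{2}}{2}} \sin{\left(b x \right)} \, dx.$$

Integrate $\int_{-\infty}^{\infty} x \sin(b x)\, e^{- \frac{3 x^{2}}{2}}\, dx$ by parts with $u = \sin(b x)$ and $dv = x\, e^{- \frac{3 x^{2}}{2}}\, dx$, giving $v = - \frac{e^{- \frac{3 x^{2}}{2}}}{3}$. The boundary term vanishes and
$$\int_{-\infty}^{\infty} x \sin(b x)\, e^{- \frac{3 x^{2}}{2}}\, dx = \frac{b}{3} \int_{-\infty}^{\infty} \cos(b x)\, e^{- \frac{3 x^{2}}{2}}\, dx,$$
so $I'(b) = - \frac{b}{3}\, I(b)$.

This is a separable first-order ODE; solving with the initial condition $I(0) = \int_{-\infty}^{\infty} - 5 e^{- \frac{3 x^{2}}{2}}\,dx = - \frac{5 \sqrt{6} \sqrt{\pi}}{3}$ gives
$$I(b) = - \frac{5 \sqrt{6} \sqrt{\pi} e^{- \frac{b^{2}}{6}}}{3}.$$

Setting $b = \frac{1}{3}$:
$$I = - \frac{5 \sqrt{6} \sqrt{\pi}}{3 e^{\frac{1}{54}}}.$$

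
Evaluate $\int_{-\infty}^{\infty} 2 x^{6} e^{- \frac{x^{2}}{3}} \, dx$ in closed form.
$\frac{405 \sqrt{3} \sqrt{\pi}}{4}$

Start from the elementary integral
$$J(a) = \int_{-\infty}^{\infty} 2 e^{- a x^{2}} \, dx = \frac{2 \sqrt{\pi}}{\sqrt{a}}.$$

Differentiating under the integral sign brings down a factor of $(-x^2)$:
$$\frac{dJ}{da} = \int_{-\infty}^{\infty} - 2 x^{2} e^{- a x^{2}} \, dx = - \frac{\sqrt{\pi}}{a^{\frac{3}{2}}}.$$

Repeating $3$ times in total — each differentiation brings down another $(-x^2)$ — gives
$$\frac{d^{3}J}{da^{3}} = \int_{-\infty}^{\infty} - 2 x^{6} e^{- a x^{2}} \, dx = - \frac{15 \sqrt{\pi}}{4 a^{\frac{7}{2}}},$$
and the integrand here is $(-1)^{3}$ times the target integrand, so $I = (-1)^{3}\,\frac{d^{3}J}{da^{3}} = \frac{15 \sqrt{\pi}}{4 a^{\frac{7}{2}}}$.

Setting $a = \frac{1}{3}$:
$$I = \frac{405 \sqrt{3} \sqrt{\pi}}{4}.$$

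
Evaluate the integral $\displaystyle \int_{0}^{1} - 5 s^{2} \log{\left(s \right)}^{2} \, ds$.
$- \frac{10}{27}$

Begin with the known integral
$$J(a) = \int_{0}^{1} - 5 s^{a} \, ds = - \frac{5}{a + 1}.$$

Differentiating under the integral sign brings down a factor of $\ln s$:
$$\frac{dJ}{da} = \int_{0}^{1} - 5 s^{a} \log{\left(s \right)} \, ds = \frac{5}{\left(a + 1\right)^{2}}.$$

Repeating twice in total — each differentiation brings down another $\ln s$ — gives
$$\frac{d^{2}J}{da^{2}} = \int_{0}^{1} - 5 s^{a} \log{\left(s \right)}^{2} \, ds = - \frac{10}{\left(a + 1\right)^{3}},$$
and the integrand here is exactly the target integrand, so $I = - \frac{10}{\left(a + 1\right)^{3}}$.

Setting $a = 2$:
$$I = - \frac{10}{27}.$$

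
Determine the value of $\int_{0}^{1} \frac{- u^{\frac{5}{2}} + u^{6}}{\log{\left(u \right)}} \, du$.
$\log{\left(2 \right)}$

Replace the exponent $\frac{5}{2}$ by a parameter $a$: let $I(a) = \int_{0}^{1} \frac{u^{6} - u^{a}}{\log{\left(u \right)}} \, du$.

Since $\dfrac{\partial}{\partial a}\,u^{a} = u^{a} \ln u$, the $\ln u$ in the denominator cancels and
$$\frac{dI}{da} = \int_{0}^{1} -1 u^{a} \, du = -1 \left[\frac{u^{a+1}}{a+1}\right]_0^1 = - \frac{1}{a + 1}.$$

Integrating with respect to $a$ gives $I(a) = \log{\left(\frac{7}{a + 1} \right)} + C$.

At $a = 6$ the integrand is identically $0$, so $I(6) = 0$. The closed form gives $0$, hence $C = 0$.

Setting $a = \frac{5}{2}$:
$$I = \log{\left(2 \right)}.$$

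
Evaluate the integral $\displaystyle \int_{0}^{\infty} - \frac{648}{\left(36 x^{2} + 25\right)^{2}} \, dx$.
$- \frac{27 \pi}{125}$

Recall the elementary integral
$$J(a) = \int_{0}^{\infty} - \frac{1}{2 \left(a^{2} + x^{2}\right)} \, dx = - \frac{\pi}{4 a}.$$

Differentiating under the integral sign with respect to $a$,
$$\frac{dJ}{da} = \int_{0}^{\infty} \frac{a}{\left(a^{2} + x^{2}\right)^{2}} \, dx = \frac{\pi}{4 a^{2}},$$
so $\int_{0}^{\infty} - \frac{1}{2 \left(a^{2} + x^{2}\right)^{2}} \, dx = - \frac{\pi}{8 a^{3}}$.

Setting $a = \frac{5}{6}$:
$$I = - \frac{27 \pi}{125}.$$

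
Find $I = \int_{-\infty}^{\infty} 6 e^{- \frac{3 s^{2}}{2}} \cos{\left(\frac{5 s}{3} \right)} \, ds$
$\frac{2 \sqrt{6} \sqrt{\pi}}{e^{\frac{25}{54}}}$

Let $b$ denote the cosine frequency and define $I(b) = \int_{-\infty}^{\infty} 6 e^{- \frac{3 s^{2}}{2}} \cos{\left(b s \right)} \, ds$.

Differentiating under the integral sign,
$$I'(b) = \int_{-\infty}^{\infty} - 6 s e^{- \frac{3 s^{2}}{2}} \sin{\left(b s \right)} \, ds.$$

Integrate $\int_{-\infty}^{\infty} s \sin(b s)\, e^{- \frac{3 s^{2}}{2}}\, ds$ by parts with $u = \sin(b s)$ and $dv = s\, e^{- \frac{3 s^{2}}{2}}\, ds$, giving $v = - \frac{e^{- \frac{3 s^{2}}{2}}}{3}$. The boundary term vanishes and
$$\int_{-\infty}^{\infty} s \sin(b s)\, e^{- \frac{3 s^{2}}{2}}\, ds = \frac{b}{3} \int_{-\infty}^{\infty} \cos(b s)\, e^{- \frac{3 s^{2}}{2}}\, ds,$$
so $I'(b) = - \frac{b}{3}\, I(b)$.

This is a separable first-order ODE; solving with the initial condition $I(0) = \int_{-\infty}^{\infty} 6 e^{- \frac{3 s^{2}}{2}}\,ds = 2 \sqrt{6} \sqrt{\pi}$ gives
$$I(b) = 2 \sqrt{6} \sqrt{\pi} e^{- \frac{b^{2}}{6}}.$$

Setting $b = \frac{5}{3}$:
$$I = \frac{2 \sqrt{6} \sqrt{\pi}}{e^{\frac{25}{54}}}.$$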